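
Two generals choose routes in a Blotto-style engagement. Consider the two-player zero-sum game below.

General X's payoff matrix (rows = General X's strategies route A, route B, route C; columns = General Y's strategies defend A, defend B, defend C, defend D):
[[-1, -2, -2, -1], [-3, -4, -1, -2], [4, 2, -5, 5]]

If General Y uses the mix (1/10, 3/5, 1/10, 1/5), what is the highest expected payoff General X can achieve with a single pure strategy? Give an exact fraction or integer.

21/10

route A: (-1)·(1/10) + (-2)·(3/5) + (-2)·(1/10) + (-1)·(1/5) = -17/10.
route B: (-3)·(1/10) + (-4)·(3/5) + (-1)·(1/10) + (-2)·(1/5) = -16/5.
route C: (4)·(1/10) + (2)·(3/5) + (-5)·(1/10) + (5)·(1/5) = 21/10.
The best pure response is route C with expected payoff 21/10.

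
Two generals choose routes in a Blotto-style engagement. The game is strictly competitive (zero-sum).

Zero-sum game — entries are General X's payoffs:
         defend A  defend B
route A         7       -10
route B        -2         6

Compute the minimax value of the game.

22/25

Row minima are -10 and -2, so General X's maximin is -2; column maxima are 7 and 6, so General Y's minimax is 6. These differ, so the equilibrium is in mixed strategies.
Let General X play route A with probability p. General Y is indifferent when 7p − 2(1−p) = −10p + 6(1−p), giving p = 8/25.
Let General Y play defend A with probability q. General X is indifferent when 7q − 10(1−q) = −2q + 6(1−q), giving q = 16/25.
The value is 7·(16/25) + (-10)·(9/25) = 22/25.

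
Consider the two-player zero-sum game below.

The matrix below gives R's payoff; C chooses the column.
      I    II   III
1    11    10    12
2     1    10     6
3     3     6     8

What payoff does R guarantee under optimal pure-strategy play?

Row minima: 10, 1, 3 → R's maximin is 10.
Column maxima: 11, 10, 12 → C's minimax is 10.
They coincide at (1, II), so the value is 10.

10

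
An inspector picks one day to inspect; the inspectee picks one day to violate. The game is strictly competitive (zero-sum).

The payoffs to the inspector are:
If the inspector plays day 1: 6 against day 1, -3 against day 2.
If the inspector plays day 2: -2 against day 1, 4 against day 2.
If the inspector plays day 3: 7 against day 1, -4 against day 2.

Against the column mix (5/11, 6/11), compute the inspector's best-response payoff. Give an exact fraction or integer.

day 1: (6)·(5/11) + (-3)·(6/11) = 12/11.
day 2: (-2)·(5/11) + (4)·(6/11) = 14/11.
day 3: (7)·(5/11) + (-4)·(6/11) = 1.
The best pure response is day 2 with expected payoff 14/11.

14/11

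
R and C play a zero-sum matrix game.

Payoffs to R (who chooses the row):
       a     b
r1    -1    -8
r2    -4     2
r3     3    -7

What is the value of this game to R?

-11/8

Row r1 is strictly dominated by row r3, so R never plays it.
The remaining 2×2 game on (r2, r3) × (a, b) has no saddle point. Let R play r2 with probability p; indifference gives −4p + 3(1−p) = 2p − 7(1−p), so p = 5/8.
Similarly C's optimal q on a is 9/16, and the value is -4·(9/16) + (2)·(7/16) = -11/8.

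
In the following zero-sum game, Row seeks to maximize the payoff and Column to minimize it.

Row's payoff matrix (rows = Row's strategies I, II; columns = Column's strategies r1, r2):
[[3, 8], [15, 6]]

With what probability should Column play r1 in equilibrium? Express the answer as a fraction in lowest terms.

1/7

Row minima are 3 and 6, so Row's maximin is 6; column maxima are 15 and 8, so Column's minimax is 8. These differ, so the equilibrium is in mixed strategies.
Let Column play r1 with probability q. Row is indifferent when 3q + 8(1−q) = 15q + 6(1−q), giving q = 1/7.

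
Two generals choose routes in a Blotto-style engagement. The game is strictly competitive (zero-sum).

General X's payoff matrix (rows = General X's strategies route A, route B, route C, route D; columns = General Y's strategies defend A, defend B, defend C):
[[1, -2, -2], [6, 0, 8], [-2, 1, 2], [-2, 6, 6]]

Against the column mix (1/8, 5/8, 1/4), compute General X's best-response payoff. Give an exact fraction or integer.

route A: (1)·(1/8) + (-2)·(5/8) + (-2)·(1/4) = -13/8.
route B: (6)·(1/8) + (0)·(5/8) + (8)·(1/4) = 11/4.
route C: (-2)·(1/8) + (1)·(5/8) + (2)·(1/4) = 7/8.
route D: (-2)·(1/8) + (6)·(5/8) + (6)·(1/4) = 5.
The best pure response is route D with expected payoff 5.

5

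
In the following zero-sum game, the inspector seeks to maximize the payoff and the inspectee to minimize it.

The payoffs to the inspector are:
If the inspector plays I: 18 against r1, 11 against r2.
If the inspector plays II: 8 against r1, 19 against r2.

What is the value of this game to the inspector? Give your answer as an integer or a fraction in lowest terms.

Row minima are 11 and 8, so the inspector's maximin is 11; column maxima are 18 and 19, so the inspectee's minimax is 18. These differ, so the equilibrium is in mixed strategies.
Let the inspector play I with probability p. The inspectee is indifferent when 18p + 8(1−p) = 11p + 19(1−p), giving p = 11/18.
Let the inspectee play r1 with probability q. The inspector is indifferent when 18q + 11(1−q) = 8q + 19(1−q), giving q = 4/9.
The value is 18·(4/9) + (11)·(5/9) = 127/9.

127/9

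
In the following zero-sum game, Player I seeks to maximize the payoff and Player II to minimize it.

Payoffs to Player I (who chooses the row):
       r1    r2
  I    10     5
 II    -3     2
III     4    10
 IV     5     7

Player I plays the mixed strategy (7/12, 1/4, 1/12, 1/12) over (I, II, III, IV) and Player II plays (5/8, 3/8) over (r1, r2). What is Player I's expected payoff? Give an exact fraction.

Against (5/8, 3/8), each row's expected payoff is I: 65/8; II: -9/8; III: 25/4; IV: 23/4.
Taking the (7/12, 1/4, 1/12, 1/12)-weighted average: (7/12)·(65/8) + (1/4)·(-9/8) + (1/12)·(25/4) + (1/12)·(23/4) = 131/24.

131/24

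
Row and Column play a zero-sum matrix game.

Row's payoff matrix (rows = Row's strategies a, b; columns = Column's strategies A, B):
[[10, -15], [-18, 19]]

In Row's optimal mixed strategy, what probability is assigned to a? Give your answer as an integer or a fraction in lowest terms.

37/62

Row minima are -15 and -18, so Row's maximin is -15; column maxima are 10 and 19, so Column's minimax is 10. These differ, so the equilibrium is in mixed strategies.
Let Row play a with probability p. Column is indifferent when 10p − 18(1−p) = −15p + 19(1−p), giving p = 37/62.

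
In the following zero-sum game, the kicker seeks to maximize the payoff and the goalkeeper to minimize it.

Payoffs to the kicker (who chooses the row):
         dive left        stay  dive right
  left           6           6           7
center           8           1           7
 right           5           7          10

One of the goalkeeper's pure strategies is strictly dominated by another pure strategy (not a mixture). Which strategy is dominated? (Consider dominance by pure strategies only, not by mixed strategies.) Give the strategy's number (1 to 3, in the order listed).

The goalkeeper prefers columns that give the kicker less. Compare dive right with stay: 6 < 7, 1 < 7, 7 < 10.
So stay strictly dominates dive right for the goalkeeper; dive right is strictly dominated.

3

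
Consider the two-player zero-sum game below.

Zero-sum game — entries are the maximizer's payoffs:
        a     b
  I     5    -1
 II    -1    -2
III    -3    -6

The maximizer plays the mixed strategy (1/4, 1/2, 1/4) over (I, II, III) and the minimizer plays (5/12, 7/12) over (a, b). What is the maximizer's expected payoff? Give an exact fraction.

-77/48

Against (5/12, 7/12), each row's expected payoff is I: 3/2; II: -19/12; III: -19/4.
Taking the (1/4, 1/2, 1/4)-weighted average: (1/4)·(3/2) + (1/2)·(-19/12) + (1/4)·(-19/4) = -77/48.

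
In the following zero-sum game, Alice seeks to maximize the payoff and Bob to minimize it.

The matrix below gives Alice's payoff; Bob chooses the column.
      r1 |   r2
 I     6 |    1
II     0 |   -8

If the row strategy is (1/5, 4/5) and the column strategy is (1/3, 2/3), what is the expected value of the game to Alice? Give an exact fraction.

Against (1/3, 2/3), each row's expected payoff is I: 8/3; II: -16/3.
Taking the (1/5, 4/5)-weighted average: (1/5)·(8/3) + (4/5)·(-16/3) = -56/15.

-56/15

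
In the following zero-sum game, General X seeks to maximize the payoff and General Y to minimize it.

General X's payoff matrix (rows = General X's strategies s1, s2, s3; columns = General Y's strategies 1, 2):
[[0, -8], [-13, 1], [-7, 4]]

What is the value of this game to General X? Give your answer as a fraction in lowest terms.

-56/19

Row s2 is strictly dominated by row s3, so General X never plays it.
The remaining 2×2 game on (s1, s3) × (1, 2) has no saddle point. Let General X play s1 with probability p; indifference gives −7(1−p) = −8p + 4(1−p), so p = 11/19.
Similarly General Y's optimal q on 1 is 12/19, and the value is 0·(12/19) + (-8)·(7/19) = -56/19.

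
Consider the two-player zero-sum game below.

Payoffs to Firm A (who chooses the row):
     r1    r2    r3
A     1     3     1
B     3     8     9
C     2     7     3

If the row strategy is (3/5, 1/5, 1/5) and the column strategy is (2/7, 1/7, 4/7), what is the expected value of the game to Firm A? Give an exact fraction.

Against (2/7, 1/7, 4/7), each row's expected payoff is A: 9/7; B: 50/7; C: 23/7.
Taking the (3/5, 1/5, 1/5)-weighted average: (3/5)·(9/7) + (1/5)·(50/7) + (1/5)·(23/7) = 20/7.

20/7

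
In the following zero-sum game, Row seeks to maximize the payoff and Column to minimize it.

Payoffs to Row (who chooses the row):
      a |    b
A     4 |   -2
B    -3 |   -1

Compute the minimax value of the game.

-5/4

Row minima are -2 and -3, so Row's maximin is -2; column maxima are 4 and -1, so Column's minimax is -1. These differ, so the equilibrium is in mixed strategies.
Let Row play A with probability p. Column is indifferent when 4p − 3(1−p) = −2p − (1−p), giving p = 1/4.
Let Column play a with probability q. Row is indifferent when 4q − 2(1−q) = −3q − (1−q), giving q = 1/8.
The value is 4·(1/8) + (-2)·(7/8) = -5/4.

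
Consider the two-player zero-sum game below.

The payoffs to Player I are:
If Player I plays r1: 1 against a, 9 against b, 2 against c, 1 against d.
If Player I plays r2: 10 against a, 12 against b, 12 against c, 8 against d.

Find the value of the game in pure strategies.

Row minima: 1, 8 → Player I's maximin is 8.
Column maxima: 10, 12, 12, 8 → Player II's minimax is 8.
They coincide at (r2, d), so the value is 8.

8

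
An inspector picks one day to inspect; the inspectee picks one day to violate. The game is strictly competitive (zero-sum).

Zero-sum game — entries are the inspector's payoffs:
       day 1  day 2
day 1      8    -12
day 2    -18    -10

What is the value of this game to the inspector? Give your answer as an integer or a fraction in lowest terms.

-74/7

Row minima are -12 and -18, so the inspector's maximin is -12; column maxima are 8 and -10, so the inspectee's minimax is -10. These differ, so the equilibrium is in mixed strategies.
Let the inspector play day 1 with probability p. The inspectee is indifferent when 8p − 18(1−p) = −12p − 10(1−p), giving p = 2/7.
Let the inspectee play day 1 with probability q. The inspector is indifferent when 8q − 12(1−q) = −18q − 10(1−q), giving q = 1/14.
The value is 8·(1/14) + (-12)·(13/14) = -74/7.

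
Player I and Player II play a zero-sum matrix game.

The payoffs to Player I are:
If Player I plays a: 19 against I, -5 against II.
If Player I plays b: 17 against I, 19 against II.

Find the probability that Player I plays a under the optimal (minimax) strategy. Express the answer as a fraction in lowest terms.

1/13

Row minima are -5 and 17, so Player I's maximin is 17; column maxima are 19 and 19, so Player II's minimax is 19. These differ, so the equilibrium is in mixed strategies.
Let Player I play a with probability p. Player II is indifferent when 19p + 17(1−p) = −5p + 19(1−p), giving p = 1/13.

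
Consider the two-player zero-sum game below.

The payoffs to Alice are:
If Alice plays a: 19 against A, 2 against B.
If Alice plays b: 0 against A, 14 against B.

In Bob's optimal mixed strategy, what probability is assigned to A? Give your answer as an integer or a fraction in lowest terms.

12/31

Row minima are 2 and 0, so Alice's maximin is 2; column maxima are 19 and 14, so Bob's minimax is 14. These differ, so the equilibrium is in mixed strategies.
Let Bob play A with probability q. Alice is indifferent when 19q + 2(1−q) = 14(1−q), giving q = 12/31.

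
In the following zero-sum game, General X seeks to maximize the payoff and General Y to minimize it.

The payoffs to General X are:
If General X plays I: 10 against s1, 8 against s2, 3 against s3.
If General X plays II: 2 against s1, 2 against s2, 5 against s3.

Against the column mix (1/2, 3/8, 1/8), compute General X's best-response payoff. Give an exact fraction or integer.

67/8

I: (10)·(1/2) + (8)·(3/8) + (3)·(1/8) = 67/8.
II: (2)·(1/2) + (2)·(3/8) + (5)·(1/8) = 19/8.
The best pure response is I with expected payoff 67/8.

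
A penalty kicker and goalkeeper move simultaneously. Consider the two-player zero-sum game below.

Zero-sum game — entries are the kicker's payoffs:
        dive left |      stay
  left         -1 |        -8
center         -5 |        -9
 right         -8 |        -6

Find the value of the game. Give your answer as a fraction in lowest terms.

-58/9

Row center is strictly dominated by row left, so the kicker never plays it.
The remaining 2×2 game on (left, right) × (dive left, stay) has no saddle point. Let the kicker play left with probability p; indifference gives −p − 8(1−p) = −8p − 6(1−p), so p = 2/9.
Similarly the goalkeeper's optimal q on dive left is 2/9, and the value is -1·(2/9) + (-8)·(7/9) = -58/9.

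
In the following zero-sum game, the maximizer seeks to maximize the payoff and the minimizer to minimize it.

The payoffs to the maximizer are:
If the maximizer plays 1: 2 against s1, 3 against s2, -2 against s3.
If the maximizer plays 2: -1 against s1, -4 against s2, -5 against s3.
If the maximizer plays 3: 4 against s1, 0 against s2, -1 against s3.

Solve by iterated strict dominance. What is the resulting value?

Row 2 is strictly dominated by row 1 (2>-1, 3>-4, -2>-5); eliminate 2.
Column s2 is strictly dominated by s3 for the minimizer (-2<3, -1<0); eliminate s2.
Row 1 is strictly dominated by row 3 (4>2, -1>-2); eliminate 1.
Column s1 is strictly dominated by s3 for the minimizer (-1<4); eliminate s1.
Only (3, s3) remains, with payoff -1.

-1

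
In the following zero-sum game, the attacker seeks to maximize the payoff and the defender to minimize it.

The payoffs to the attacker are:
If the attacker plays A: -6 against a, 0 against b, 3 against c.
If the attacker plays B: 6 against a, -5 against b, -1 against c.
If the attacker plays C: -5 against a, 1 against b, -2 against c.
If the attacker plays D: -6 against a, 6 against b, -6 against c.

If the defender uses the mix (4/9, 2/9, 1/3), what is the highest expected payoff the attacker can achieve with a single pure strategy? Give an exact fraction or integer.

A: (-6)·(4/9) + (0)·(2/9) + (3)·(1/3) = -5/3.
B: (6)·(4/9) + (-5)·(2/9) + (-1)·(1/3) = 11/9.
C: (-5)·(4/9) + (1)·(2/9) + (-2)·(1/3) = -8/3.
D: (-6)·(4/9) + (6)·(2/9) + (-6)·(1/3) = -10/3.
The best pure response is B with expected payoff 11/9.

11/9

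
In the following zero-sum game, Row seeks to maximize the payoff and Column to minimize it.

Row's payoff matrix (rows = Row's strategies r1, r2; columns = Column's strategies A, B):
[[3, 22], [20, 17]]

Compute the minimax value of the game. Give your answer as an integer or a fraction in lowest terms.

389/22

Row minima are 3 and 17, so Row's maximin is 17; column maxima are 20 and 22, so Column's minimax is 20. These differ, so the equilibrium is in mixed strategies.
Let Row play r1 with probability p. Column is indifferent when 3p + 20(1−p) = 22p + 17(1−p), giving p = 3/22.
Let Column play A with probability q. Row is indifferent when 3q + 22(1−q) = 20q + 17(1−q), giving q = 5/22.
The value is 3·(5/22) + (22)·(17/22) = 389/22.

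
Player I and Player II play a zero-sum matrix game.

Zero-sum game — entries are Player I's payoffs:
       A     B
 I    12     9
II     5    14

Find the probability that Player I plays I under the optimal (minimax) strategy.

3/4

Row minima are 9 and 5, so Player I's maximin is 9; column maxima are 12 and 14, so Player II's minimax is 12. These differ, so the equilibrium is in mixed strategies.
Let Player I play I with probability p. Player II is indifferent when 12p + 5(1−p) = 9p + 14(1−p), giving p = 3/4.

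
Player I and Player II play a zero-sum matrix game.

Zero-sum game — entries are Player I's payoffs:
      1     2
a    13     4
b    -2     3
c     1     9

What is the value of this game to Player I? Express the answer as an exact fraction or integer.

113/17

Row b is strictly dominated by row c, so Player I never plays it.
The remaining 2×2 game on (a, c) × (1, 2) has no saddle point. Let Player I play a with probability p; indifference gives 13p + (1−p) = 4p + 9(1−p), so p = 8/17.
Similarly Player II's optimal q on 1 is 5/17, and the value is 13·(5/17) + (4)·(12/17) = 113/17.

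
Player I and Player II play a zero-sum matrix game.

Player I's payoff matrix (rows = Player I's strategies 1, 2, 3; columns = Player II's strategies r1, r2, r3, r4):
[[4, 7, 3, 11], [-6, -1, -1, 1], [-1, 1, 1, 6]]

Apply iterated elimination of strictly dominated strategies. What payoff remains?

Row 3 is strictly dominated by row 1 (4>-1, 7>1, 3>1, 11>6); eliminate 3.
Column r4 is strictly dominated by r1 for Player II (4<11, -6<1); eliminate r4.
Row 2 is strictly dominated by row 1 (4>-6, 7>-1, 3>-1); eliminate 2.
Column r2 is strictly dominated by r1 for Player II (4<7); eliminate r2.
Column r1 is strictly dominated by r3 for Player II (3<4); eliminate r1.
Only (1, r3) remains, with payoff 3.

3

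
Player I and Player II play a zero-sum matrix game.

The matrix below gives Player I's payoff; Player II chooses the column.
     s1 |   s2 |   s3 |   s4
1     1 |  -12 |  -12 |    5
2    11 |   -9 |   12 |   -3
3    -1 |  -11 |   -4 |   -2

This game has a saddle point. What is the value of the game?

-9

Row minima: -12, -9, -11 → Player I's maximin is -9.
Column maxima: 11, -9, 12, 5 → Player II's minimax is -9.
They coincide at (2, s2), so the value is -9.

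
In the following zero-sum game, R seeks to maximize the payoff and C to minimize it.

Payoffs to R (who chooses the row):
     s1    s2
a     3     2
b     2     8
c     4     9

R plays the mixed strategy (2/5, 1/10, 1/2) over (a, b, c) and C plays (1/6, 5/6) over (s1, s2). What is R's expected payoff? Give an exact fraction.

Against (1/6, 5/6), each row's expected payoff is a: 13/6; b: 7; c: 49/6.
Taking the (2/5, 1/10, 1/2)-weighted average: (2/5)·(13/6) + (1/10)·(7) + (1/2)·(49/6) = 113/20.

113/20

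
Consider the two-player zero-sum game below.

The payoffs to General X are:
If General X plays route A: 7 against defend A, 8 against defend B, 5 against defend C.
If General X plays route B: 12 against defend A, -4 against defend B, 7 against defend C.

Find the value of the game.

Column defend A is strictly dominated by defend C for General Y (it gives General X more in every row).
The remaining 2×2 game on (route A, route B) × (defend B, defend C) has no saddle point. Let General X play route A with probability p; indifference gives 8p − 4(1−p) = 5p + 7(1−p), so p = 11/14.
Similarly General Y's optimal q on defend B is 1/7, and the value is 8·(1/7) + (5)·(6/7) = 38/7.

38/7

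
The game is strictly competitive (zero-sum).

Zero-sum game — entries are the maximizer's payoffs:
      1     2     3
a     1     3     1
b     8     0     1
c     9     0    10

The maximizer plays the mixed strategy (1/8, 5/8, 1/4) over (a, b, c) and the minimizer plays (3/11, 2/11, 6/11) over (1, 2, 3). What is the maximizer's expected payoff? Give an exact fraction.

Against (3/11, 2/11, 6/11), each row's expected payoff is a: 15/11; b: 30/11; c: 87/11.
Taking the (1/8, 5/8, 1/4)-weighted average: (1/8)·(15/11) + (5/8)·(30/11) + (1/4)·(87/11) = 339/88.

339/88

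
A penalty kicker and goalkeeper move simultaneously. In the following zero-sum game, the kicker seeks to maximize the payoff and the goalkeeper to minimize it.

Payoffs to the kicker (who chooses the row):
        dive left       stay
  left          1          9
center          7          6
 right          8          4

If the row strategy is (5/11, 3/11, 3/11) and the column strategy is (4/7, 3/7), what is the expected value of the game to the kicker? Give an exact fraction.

Against (4/7, 3/7), each row's expected payoff is left: 31/7; center: 46/7; right: 44/7.
Taking the (5/11, 3/11, 3/11)-weighted average: (5/11)·(31/7) + (3/11)·(46/7) + (3/11)·(44/7) = 425/77.

425/77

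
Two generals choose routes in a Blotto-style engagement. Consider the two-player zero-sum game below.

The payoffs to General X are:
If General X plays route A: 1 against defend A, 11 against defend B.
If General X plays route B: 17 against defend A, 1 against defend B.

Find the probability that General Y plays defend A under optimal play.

5/13

Row minima are 1 and 1, so General X's maximin is 1; column maxima are 17 and 11, so General Y's minimax is 11. These differ, so the equilibrium is in mixed strategies.
Let General Y play defend A with probability q. General X is indifferent when q + 11(1−q) = 17q + (1−q), giving q = 5/13.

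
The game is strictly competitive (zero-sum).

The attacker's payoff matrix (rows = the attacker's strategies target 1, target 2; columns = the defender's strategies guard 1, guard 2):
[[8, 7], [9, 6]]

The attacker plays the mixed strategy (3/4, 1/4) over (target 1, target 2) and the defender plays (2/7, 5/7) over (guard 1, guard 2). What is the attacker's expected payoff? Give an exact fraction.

Against (2/7, 5/7), each row's expected payoff is target 1: 51/7; target 2: 48/7.
Taking the (3/4, 1/4)-weighted average: (3/4)·(51/7) + (1/4)·(48/7) = 201/28.

201/28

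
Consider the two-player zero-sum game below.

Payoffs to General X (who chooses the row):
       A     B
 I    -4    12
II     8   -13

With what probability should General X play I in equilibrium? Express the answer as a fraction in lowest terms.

21/37

Row minima are -4 and -13, so General X's maximin is -4; column maxima are 8 and 12, so General Y's minimax is 8. These differ, so the equilibrium is in mixed strategies.
Let General X play I with probability p. General Y is indifferent when −4p + 8(1−p) = 12p − 13(1−p), giving p = 21/37.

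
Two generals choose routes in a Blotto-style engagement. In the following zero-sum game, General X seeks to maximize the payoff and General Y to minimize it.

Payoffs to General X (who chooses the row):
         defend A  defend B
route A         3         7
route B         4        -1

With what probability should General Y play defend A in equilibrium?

Row minima are 3 and -1, so General X's maximin is 3; column maxima are 4 and 7, so General Y's minimax is 4. These differ, so the equilibrium is in mixed strategies.
Let General Y play defend A with probability q. General X is indifferent when 3q + 7(1−q) = 4q − (1−q), giving q = 8/9.

8/9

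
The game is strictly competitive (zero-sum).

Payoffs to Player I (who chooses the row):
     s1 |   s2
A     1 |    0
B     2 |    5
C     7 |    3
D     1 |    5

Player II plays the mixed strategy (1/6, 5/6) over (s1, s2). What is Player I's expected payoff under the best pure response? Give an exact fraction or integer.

A: (1)·(1/6) + (0)·(5/6) = 1/6.
B: (2)·(1/6) + (5)·(5/6) = 9/2.
C: (7)·(1/6) + (3)·(5/6) = 11/3.
D: (1)·(1/6) + (5)·(5/6) = 13/3.
The best pure response is B with expected payoff 9/2.

9/2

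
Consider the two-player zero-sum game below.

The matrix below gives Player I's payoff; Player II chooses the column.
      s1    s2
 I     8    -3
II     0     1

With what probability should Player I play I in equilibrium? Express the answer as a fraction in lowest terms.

1/12

Row minima are -3 and 0, so Player I's maximin is 0; column maxima are 8 and 1, so Player II's minimax is 1. These differ, so the equilibrium is in mixed strategies.
Let Player I play I with probability p. Player II is indifferent when 8p = −3p + (1−p), giving p = 1/12.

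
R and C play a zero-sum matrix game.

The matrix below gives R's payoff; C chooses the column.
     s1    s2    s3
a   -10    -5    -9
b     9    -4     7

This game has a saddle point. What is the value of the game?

-4

Row minima: -10, -4 → R's maximin is -4.
Column maxima: 9, -4, 7 → C's minimax is -4.
They coincide at (b, s2), so the value is -4.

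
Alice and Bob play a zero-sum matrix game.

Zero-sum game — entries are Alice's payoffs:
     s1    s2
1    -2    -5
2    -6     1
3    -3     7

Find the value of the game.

Row 2 is strictly dominated by row 3, so Alice never plays it.
The remaining 2×2 game on (1, 3) × (s1, s2) has no saddle point. Let Alice play 1 with probability p; indifference gives −2p − 3(1−p) = −5p + 7(1−p), so p = 10/13.
Similarly Bob's optimal q on s1 is 12/13, and the value is -2·(12/13) + (-5)·(1/13) = -29/13.

-29/13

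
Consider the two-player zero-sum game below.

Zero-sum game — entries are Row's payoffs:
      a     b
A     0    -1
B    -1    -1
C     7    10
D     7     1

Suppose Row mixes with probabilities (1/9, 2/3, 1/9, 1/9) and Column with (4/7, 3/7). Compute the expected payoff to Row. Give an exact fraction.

Against (4/7, 3/7), each row's expected payoff is A: -3/7; B: -1; C: 58/7; D: 31/7.
Taking the (1/9, 2/3, 1/9, 1/9)-weighted average: (1/9)·(-3/7) + (2/3)·(-1) + (1/9)·(58/7) + (1/9)·(31/7) = 44/63.

44/63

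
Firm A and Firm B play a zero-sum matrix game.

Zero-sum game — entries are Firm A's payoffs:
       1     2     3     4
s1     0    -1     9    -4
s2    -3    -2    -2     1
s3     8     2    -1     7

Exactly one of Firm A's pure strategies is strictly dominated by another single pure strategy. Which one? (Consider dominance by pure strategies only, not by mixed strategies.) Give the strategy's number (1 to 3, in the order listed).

Compare s2 with s3: 8 > -3, 2 > -2, -1 > -2, 7 > 1.
So s3 strictly dominates s2 for Firm A; s2 is strictly dominated.

2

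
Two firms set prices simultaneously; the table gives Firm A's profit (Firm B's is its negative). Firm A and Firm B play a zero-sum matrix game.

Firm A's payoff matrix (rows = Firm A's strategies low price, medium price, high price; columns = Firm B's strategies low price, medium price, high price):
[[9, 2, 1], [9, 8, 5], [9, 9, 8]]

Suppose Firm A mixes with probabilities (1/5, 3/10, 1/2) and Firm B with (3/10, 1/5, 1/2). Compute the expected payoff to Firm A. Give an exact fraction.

701/100

Against (3/10, 1/5, 1/2), each row's expected payoff is low price: 18/5; medium price: 34/5; high price: 17/2.
Taking the (1/5, 3/10, 1/2)-weighted average: (1/5)·(18/5) + (3/10)·(34/5) + (1/2)·(17/2) = 701/100.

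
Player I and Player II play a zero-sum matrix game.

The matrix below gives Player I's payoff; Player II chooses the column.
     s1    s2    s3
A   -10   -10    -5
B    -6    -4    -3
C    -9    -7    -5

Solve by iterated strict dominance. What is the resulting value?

Row A is strictly dominated by row B (-6>-10, -4>-10, -3>-5); eliminate A.
Row C is strictly dominated by row B (-6>-9, -4>-7, -3>-5); eliminate C.
Column s3 is strictly dominated by s1 for Player II (-6<-3); eliminate s3.
Column s2 is strictly dominated by s1 for Player II (-6<-4); eliminate s2.
Only (B, s1) remains, with payoff -6.

-6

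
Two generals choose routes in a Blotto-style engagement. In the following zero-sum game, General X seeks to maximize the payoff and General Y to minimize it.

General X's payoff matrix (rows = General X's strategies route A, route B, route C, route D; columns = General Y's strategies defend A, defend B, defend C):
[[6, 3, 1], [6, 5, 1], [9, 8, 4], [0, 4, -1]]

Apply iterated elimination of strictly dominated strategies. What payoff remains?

4

Column defend B is strictly dominated by defend C for General Y (1<3, 1<5, 4<8, -1<4); eliminate defend B.
Row route D is strictly dominated by row route A (6>0, 1>-1); eliminate route D.
Column defend A is strictly dominated by defend C for General Y (1<6, 1<6, 4<9); eliminate defend A.
Row route B is strictly dominated by row route C (4>1); eliminate route B.
Row route A is strictly dominated by row route C (4>1); eliminate route A.
Only (route C, defend C) remains, with payoff 4.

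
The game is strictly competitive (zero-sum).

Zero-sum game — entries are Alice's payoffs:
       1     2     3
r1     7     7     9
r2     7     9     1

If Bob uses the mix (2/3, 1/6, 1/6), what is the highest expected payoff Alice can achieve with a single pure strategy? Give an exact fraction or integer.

22/3

r1: (7)·(2/3) + (7)·(1/6) + (9)·(1/6) = 22/3.
r2: (7)·(2/3) + (9)·(1/6) + (1)·(1/6) = 19/3.
The best pure response is r1 with expected payoff 22/3.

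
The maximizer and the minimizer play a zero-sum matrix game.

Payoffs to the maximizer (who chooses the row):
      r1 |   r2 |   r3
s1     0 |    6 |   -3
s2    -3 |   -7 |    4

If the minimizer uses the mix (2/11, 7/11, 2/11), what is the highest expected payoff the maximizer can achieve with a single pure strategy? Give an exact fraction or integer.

s1: (0)·(2/11) + (6)·(7/11) + (-3)·(2/11) = 36/11.
s2: (-3)·(2/11) + (-7)·(7/11) + (4)·(2/11) = -47/11.
The best pure response is s1 with expected payoff 36/11.

36/11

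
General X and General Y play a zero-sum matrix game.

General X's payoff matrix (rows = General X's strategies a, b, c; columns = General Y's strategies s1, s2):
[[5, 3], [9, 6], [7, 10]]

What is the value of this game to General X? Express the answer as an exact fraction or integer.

Row a is strictly dominated by row b, so General X never plays it.
The remaining 2×2 game on (b, c) × (s1, s2) has no saddle point. Let General X play b with probability p; indifference gives 9p + 7(1−p) = 6p + 10(1−p), so p = 1/2.
Similarly General Y's optimal q on s1 is 2/3, and the value is 9·(2/3) + (6)·(1/3) = 8.

8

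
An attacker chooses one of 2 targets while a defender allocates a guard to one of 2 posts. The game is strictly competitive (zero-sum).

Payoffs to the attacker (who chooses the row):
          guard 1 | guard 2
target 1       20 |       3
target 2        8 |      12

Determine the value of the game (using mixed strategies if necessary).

Row minima are 3 and 8, so the attacker's maximin is 8; column maxima are 20 and 12, so the defender's minimax is 12. These differ, so the equilibrium is in mixed strategies.
Let the attacker play target 1 with probability p. The defender is indifferent when 20p + 8(1−p) = 3p + 12(1−p), giving p = 4/21.
Let the defender play guard 1 with probability q. The attacker is indifferent when 20q + 3(1−q) = 8q + 12(1−q), giving q = 3/7.
The value is 20·(3/7) + (3)·(4/7) = 72/7.

72/7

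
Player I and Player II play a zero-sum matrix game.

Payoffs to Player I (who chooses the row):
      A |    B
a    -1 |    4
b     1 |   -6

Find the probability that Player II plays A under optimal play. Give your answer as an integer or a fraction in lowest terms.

Row minima are -1 and -6, so Player I's maximin is -1; column maxima are 1 and 4, so Player II's minimax is 1. These differ, so the equilibrium is in mixed strategies.
Let Player II play A with probability q. Player I is indifferent when −q + 4(1−q) = q − 6(1−q), giving q = 5/6.

5/6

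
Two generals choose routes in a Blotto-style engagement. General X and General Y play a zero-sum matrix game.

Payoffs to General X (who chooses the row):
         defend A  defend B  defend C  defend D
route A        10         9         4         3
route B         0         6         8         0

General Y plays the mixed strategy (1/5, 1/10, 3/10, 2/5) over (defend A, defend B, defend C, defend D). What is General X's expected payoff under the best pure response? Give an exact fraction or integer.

route A: (10)·(1/5) + (9)·(1/10) + (4)·(3/10) + (3)·(2/5) = 53/10.
route B: (0)·(1/5) + (6)·(1/10) + (8)·(3/10) + (0)·(2/5) = 3.
The best pure response is route A with expected payoff 53/10.

53/10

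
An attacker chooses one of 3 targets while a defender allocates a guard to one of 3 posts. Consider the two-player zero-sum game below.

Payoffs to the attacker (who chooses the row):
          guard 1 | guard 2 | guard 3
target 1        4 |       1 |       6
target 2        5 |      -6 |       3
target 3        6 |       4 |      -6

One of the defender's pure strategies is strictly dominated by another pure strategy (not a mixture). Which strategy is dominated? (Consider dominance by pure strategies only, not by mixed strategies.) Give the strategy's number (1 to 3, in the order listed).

The defender prefers columns that give the attacker less. Compare guard 1 with guard 2: 1 < 4, -6 < 5, 4 < 6.
So guard 2 strictly dominates guard 1 for the defender; guard 1 is strictly dominated.

1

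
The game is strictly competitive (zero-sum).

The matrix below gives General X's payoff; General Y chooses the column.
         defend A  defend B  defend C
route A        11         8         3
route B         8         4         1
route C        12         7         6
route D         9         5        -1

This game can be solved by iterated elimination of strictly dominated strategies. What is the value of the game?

6

Column defend B is strictly dominated by defend C for General Y (3<8, 1<4, 6<7, -1<5); eliminate defend B.
Column defend A is strictly dominated by defend C for General Y (3<11, 1<8, 6<12, -1<9); eliminate defend A.
Row route D is strictly dominated by row route A (3>-1); eliminate route D.
Row route B is strictly dominated by row route A (3>1); eliminate route B.
Row route A is strictly dominated by row route C (6>3); eliminate route A.
Only (route C, defend C) remains, with payoff 6.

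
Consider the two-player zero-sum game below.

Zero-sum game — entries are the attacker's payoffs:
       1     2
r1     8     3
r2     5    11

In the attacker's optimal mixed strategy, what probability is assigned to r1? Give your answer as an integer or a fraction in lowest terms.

6/11

Row minima are 3 and 5, so the attacker's maximin is 5; column maxima are 8 and 11, so the defender's minimax is 8. These differ, so the equilibrium is in mixed strategies.
Let the attacker play r1 with probability p. The defender is indifferent when 8p + 5(1−p) = 3p + 11(1−p), giving p = 6/11.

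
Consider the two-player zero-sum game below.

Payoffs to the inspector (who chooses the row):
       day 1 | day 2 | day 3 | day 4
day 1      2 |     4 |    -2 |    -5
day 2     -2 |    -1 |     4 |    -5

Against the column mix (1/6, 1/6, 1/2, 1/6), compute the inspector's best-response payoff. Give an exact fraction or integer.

2/3

day 1: (2)·(1/6) + (4)·(1/6) + (-2)·(1/2) + (-5)·(1/6) = -5/6.
day 2: (-2)·(1/6) + (-1)·(1/6) + (4)·(1/2) + (-5)·(1/6) = 2/3.
The best pure response is day 2 with expected payoff 2/3.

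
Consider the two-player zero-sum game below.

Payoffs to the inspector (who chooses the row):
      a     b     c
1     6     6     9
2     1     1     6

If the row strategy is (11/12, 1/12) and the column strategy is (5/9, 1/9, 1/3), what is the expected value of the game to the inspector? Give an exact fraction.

239/36

Against (5/9, 1/9, 1/3), each row's expected payoff is 1: 7; 2: 8/3.
Taking the (11/12, 1/12)-weighted average: (11/12)·(7) + (1/12)·(8/3) = 239/36.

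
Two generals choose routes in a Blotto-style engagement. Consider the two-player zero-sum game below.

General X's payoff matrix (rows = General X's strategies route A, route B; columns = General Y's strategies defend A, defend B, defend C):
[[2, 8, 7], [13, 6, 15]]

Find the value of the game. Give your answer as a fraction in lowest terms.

92/13

Column defend C is strictly dominated by defend A for General Y (it gives General X more in every row).
The remaining 2×2 game on (route A, route B) × (defend A, defend B) has no saddle point. Let General X play route A with probability p; indifference gives 2p + 13(1−p) = 8p + 6(1−p), so p = 7/13.
Similarly General Y's optimal q on defend A is 2/13, and the value is 2·(2/13) + (8)·(11/13) = 92/13.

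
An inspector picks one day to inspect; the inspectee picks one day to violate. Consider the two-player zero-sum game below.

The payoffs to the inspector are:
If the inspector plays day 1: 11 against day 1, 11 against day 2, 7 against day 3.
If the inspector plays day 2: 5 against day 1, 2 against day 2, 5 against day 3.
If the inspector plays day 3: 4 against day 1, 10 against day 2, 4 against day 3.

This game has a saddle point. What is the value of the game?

7

Row minima: 7, 2, 4 → the inspector's maximin is 7.
Column maxima: 11, 11, 7 → the inspectee's minimax is 7.
They coincide at (day 1, day 3), so the value is 7.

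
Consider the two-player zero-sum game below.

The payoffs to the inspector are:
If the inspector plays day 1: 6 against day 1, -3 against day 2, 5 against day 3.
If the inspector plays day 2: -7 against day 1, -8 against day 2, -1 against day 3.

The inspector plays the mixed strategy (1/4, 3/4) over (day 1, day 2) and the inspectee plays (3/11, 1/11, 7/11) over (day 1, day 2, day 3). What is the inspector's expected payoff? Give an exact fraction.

-29/22

Against (3/11, 1/11, 7/11), each row's expected payoff is day 1: 50/11; day 2: -36/11.
Taking the (1/4, 3/4)-weighted average: (1/4)·(50/11) + (3/4)·(-36/11) = -29/22.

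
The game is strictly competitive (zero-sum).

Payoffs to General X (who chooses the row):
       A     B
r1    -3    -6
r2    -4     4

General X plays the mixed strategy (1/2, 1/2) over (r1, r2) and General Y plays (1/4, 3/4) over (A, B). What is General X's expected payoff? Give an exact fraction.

Against (1/4, 3/4), each row's expected payoff is r1: -21/4; r2: 2.
Taking the (1/2, 1/2)-weighted average: (1/2)·(-21/4) + (1/2)·(2) = -13/8.

-13/8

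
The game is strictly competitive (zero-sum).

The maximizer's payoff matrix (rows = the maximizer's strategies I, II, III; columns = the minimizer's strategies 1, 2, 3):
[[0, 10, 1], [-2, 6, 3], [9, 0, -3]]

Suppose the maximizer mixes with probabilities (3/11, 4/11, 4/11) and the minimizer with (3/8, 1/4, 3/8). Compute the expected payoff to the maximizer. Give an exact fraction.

Against (3/8, 1/4, 3/8), each row's expected payoff is I: 23/8; II: 15/8; III: 9/4.
Taking the (3/11, 4/11, 4/11)-weighted average: (3/11)·(23/8) + (4/11)·(15/8) + (4/11)·(9/4) = 201/88.

201/88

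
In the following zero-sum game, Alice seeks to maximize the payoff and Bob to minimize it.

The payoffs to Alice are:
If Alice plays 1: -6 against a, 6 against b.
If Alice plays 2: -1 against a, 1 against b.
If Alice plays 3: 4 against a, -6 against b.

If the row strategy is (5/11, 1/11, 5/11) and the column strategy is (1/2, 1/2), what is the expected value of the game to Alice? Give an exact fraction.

-5/11

Against (1/2, 1/2), each row's expected payoff is 1: 0; 2: 0; 3: -1.
Taking the (5/11, 1/11, 5/11)-weighted average: (5/11)·(0) + (1/11)·(0) + (5/11)·(-1) = -5/11.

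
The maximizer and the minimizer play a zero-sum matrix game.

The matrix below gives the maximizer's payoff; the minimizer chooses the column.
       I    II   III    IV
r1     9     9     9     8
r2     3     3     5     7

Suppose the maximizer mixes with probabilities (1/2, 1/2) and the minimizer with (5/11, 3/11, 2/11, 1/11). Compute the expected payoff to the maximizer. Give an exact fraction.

139/22

Against (5/11, 3/11, 2/11, 1/11), each row's expected payoff is r1: 98/11; r2: 41/11.
Taking the (1/2, 1/2)-weighted average: (1/2)·(98/11) + (1/2)·(41/11) = 139/22.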